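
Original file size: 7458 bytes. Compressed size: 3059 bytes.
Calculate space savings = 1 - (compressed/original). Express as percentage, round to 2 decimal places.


ratio = compressed/original = 3059/7458 = 0.410164
savings = 1 - ratio = 1 - 0.410164 = 0.589836
as a percentage: 0.589836 * 100 = 58.98%

Space savings = 1 - 3059/7458 = 58.98%


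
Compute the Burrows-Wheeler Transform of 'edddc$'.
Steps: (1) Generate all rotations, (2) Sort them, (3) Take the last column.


Rotations (sorted):
  0: $edddc -> last char: c
  1: c$eddd -> last char: d
  2: dc$edd -> last char: d
  3: ddc$ed -> last char: d
  4: dddc$e -> last char: e
  5: edddc$ -> last char: $


BWT = cddde$


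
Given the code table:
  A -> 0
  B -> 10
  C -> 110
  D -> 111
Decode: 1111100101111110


Decoding:
111 -> D
110 -> C
0 -> A
10 -> B
111 -> D
111 -> D
0 -> A


Result: DCABDDA


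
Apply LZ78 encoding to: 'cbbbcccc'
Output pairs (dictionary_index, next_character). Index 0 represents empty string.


LZ78 encoding steps:
Dictionary: {0: ''}
Step 1: w='' (idx 0), next='c' -> output (0, 'c'), add 'c' as idx 1
Step 2: w='' (idx 0), next='b' -> output (0, 'b'), add 'b' as idx 2
Step 3: w='b' (idx 2), next='b' -> output (2, 'b'), add 'bb' as idx 3
Step 4: w='c' (idx 1), next='c' -> output (1, 'c'), add 'cc' as idx 4
Step 5: w='cc' (idx 4), end of input -> output (4, '')


Encoded: [(0, 'c'), (0, 'b'), (2, 'b'), (1, 'c'), (4, '')]


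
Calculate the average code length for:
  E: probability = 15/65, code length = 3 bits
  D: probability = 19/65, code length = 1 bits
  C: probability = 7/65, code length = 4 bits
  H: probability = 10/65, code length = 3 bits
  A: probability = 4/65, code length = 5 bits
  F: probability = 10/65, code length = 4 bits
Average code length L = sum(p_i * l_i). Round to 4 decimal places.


Weighted contributions p_i * l_i:
  E: (15/65) * 3 = 45/65
  D: (19/65) * 1 = 19/65
  C: (7/65) * 4 = 28/65
  H: (10/65) * 3 = 30/65
  A: (4/65) * 5 = 20/65
  F: (10/65) * 4 = 40/65
Sum = (45 + 19 + 28 + 30 + 20 + 40)/65 = 182/65

L = 182/65 = 2.8000 bits/symbol


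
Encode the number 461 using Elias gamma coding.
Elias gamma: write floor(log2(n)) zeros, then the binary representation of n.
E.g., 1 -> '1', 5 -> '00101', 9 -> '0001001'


num_bits = floor(log2(461)) + 1 = 9
leading_zeros = num_bits - 1 = 8
binary(461) = 111001101

Elias gamma(461) = '00000000' + '111001101' = 00000000111001101 (17 bits)


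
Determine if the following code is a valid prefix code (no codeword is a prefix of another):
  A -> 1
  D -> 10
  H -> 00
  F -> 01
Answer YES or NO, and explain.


Checking each pair (does one codeword prefix another?):
  A='1' vs D='10': prefix -- VIOLATION

NO -- this is NOT a valid prefix code. A (1) is a prefix of D (10).


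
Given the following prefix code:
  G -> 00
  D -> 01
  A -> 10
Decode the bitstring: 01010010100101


Decoding step by step:
Bits 01 -> D
Bits 01 -> D
Bits 00 -> G
Bits 10 -> A
Bits 10 -> A
Bits 01 -> D
Bits 01 -> D


Decoded message: DDGAADD


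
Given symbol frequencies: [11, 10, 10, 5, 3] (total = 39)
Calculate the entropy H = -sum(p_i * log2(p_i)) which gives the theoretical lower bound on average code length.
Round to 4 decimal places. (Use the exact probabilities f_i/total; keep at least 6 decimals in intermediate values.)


Per-symbol terms -p_i * log2(p_i) with p_i = f_i/39:
  p = 11/39 = 0.282051: log2(p) = -1.825971, -p*log2(p) = 0.515017
  p = 10/39 = 0.256410: log2(p) = -1.963474, -p*log2(p) = 0.503455
  p = 10/39 = 0.256410: log2(p) = -1.963474, -p*log2(p) = 0.503455
  p = 5/39 = 0.128205: log2(p) = -2.963474, -p*log2(p) = 0.379933
  p = 3/39 = 0.076923: log2(p) = -3.700440, -p*log2(p) = 0.284649
H = 0.515017 + 0.503455 + 0.503455 + 0.379933 + 0.284649 = 2.186509

H = 2.1865 bits/symbol


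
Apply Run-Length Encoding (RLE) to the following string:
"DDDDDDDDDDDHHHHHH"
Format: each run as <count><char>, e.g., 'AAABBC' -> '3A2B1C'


Scanning runs left to right:
  i=0: run of 'D' x 11 -> '11D'
  i=11: run of 'H' x 6 -> '6H'

RLE = 11D6H


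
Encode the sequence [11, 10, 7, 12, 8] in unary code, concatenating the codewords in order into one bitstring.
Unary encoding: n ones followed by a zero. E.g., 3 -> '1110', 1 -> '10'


Encode each number as n ones followed by a terminating 0:
  11 -> 111111111110 (12 bits)
  10 -> 11111111110 (11 bits)
  7 -> 11111110 (8 bits)
  12 -> 1111111111110 (13 bits)
  8 -> 111111110 (9 bits)
Total length = 12 + 11 + 8 + 13 + 9 = 53 bits.

Unary([11, 10, 7, 12, 8]) = 11111111111011111111110111111101111111111110111111110 (53 bits)


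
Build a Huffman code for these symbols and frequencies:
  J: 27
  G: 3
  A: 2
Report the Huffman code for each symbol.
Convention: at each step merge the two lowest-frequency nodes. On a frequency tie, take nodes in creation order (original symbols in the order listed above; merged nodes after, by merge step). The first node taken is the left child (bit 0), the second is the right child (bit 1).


Huffman tree construction:
Step 1: Merge A(2) + G(3) = 5
Step 2: Merge (A+G)(5) + J(27) = 32
Read each symbol's code off the tree from the root (left child = 0, right child = 1).

Codes:
  J: 1 (length 1)
  G: 01 (length 2)
  A: 00 (length 2)
Average code length: 37/32 = 1.1563 bits/symbol


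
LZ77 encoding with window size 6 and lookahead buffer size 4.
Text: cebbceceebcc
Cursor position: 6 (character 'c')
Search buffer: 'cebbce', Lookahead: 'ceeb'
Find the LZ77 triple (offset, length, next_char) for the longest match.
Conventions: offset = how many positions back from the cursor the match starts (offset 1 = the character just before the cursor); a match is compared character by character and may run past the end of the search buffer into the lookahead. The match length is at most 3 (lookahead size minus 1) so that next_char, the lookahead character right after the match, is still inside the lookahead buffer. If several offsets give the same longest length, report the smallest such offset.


Try each offset into the search buffer:
  offset=1 (pos 5, char 'e'): match length 0
  offset=2 (pos 4, char 'c'): match length 2
  offset=3 (pos 3, char 'b'): match length 0
  offset=4 (pos 2, char 'b'): match length 0
  offset=5 (pos 1, char 'e'): match length 0
  offset=6 (pos 0, char 'c'): match length 2
Longest match has length 2, found at offsets 2, 6; take the smallest, offset 2.
next_char = character at position 6 + 2 = 8 -> 'e'

Best match: offset=2, length=2 (matching 'ce' starting at position 4)
LZ77 triple: (2, 2, 'e')


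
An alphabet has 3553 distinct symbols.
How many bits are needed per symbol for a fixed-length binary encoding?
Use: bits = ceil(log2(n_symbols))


log2(3553) = 11.7948
Bracket: 2^11 = 2048 < 3553 <= 2^12 = 4096
So ceil(log2(3553)) = 12

bits = ceil(log2(3553)) = ceil(11.7948) = 12 bits


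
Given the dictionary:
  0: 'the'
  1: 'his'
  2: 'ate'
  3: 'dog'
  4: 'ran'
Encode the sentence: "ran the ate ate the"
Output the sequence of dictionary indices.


Look up each word in the dictionary:
  'ran' -> 4
  'the' -> 0
  'ate' -> 2
  'ate' -> 2
  'the' -> 0

Encoded: [4, 0, 2, 2, 0]


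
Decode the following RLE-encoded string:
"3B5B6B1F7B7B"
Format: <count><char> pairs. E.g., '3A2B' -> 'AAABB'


Expanding each <count><char> pair:
  3B -> 'BBB'
  5B -> 'BBBBB'
  6B -> 'BBBBBB'
  1F -> 'F'
  7B -> 'BBBBBBB'
  7B -> 'BBBBBBB'

Decoded = BBBBBBBBBBBBBBFBBBBBBBBBBBBBB


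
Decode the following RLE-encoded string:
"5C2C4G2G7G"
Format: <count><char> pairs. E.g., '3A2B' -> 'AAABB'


Expanding each <count><char> pair:
  5C -> 'CCCCC'
  2C -> 'CC'
  4G -> 'GGGG'
  2G -> 'GG'
  7G -> 'GGGGGGG'

Decoded = CCCCCCCGGGGGGGGGGGGG


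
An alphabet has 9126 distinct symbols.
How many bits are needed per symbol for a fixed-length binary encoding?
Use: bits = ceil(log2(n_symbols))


log2(9126) = 13.1558
Bracket: 2^13 = 8192 < 9126 <= 2^14 = 16384
So ceil(log2(9126)) = 14

bits = ceil(log2(9126)) = ceil(13.1558) = 14 bits


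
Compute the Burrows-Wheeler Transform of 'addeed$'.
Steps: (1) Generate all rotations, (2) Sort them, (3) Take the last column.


Rotations (sorted):
  0: $addeed -> last char: d
  1: addeed$ -> last char: $
  2: d$addee -> last char: e
  3: ddeed$a -> last char: a
  4: deed$ad -> last char: d
  5: ed$adde -> last char: e
  6: eed$add -> last char: d


BWT = d$eaded


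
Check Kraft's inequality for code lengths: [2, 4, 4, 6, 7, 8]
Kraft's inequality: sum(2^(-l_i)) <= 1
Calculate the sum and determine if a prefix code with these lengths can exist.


Sum = 2^(-2) + 2^(-4) + 2^(-4) + 2^(-6) + 2^(-7) + 2^(-8)
    = 0.25 + 0.0625 + 0.0625 + 0.015625 + 0.0078125 + 0.00390625
    = 103/256 = 0.40234375
Since 0.40234375 <= 1, Kraft's inequality IS satisfied.
A prefix code with these lengths CAN exist.

Kraft sum = 0.40234375. Satisfied.


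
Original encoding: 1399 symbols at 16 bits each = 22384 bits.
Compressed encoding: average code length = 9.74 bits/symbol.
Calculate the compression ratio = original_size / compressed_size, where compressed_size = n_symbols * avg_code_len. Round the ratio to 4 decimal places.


original_size = n_symbols * orig_bits = 1399 * 16 = 22384 bits
compressed_size = n_symbols * avg_code_len = 1399 * 9.74 = 13626.26 bits
ratio = original_size / compressed_size = 22384 / 13626.26 = 1.6427

Compression ratio = 1.6427


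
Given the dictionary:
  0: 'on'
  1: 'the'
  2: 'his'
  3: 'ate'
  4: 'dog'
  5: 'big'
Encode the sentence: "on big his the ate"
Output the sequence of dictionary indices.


Look up each word in the dictionary:
  'on' -> 0
  'big' -> 5
  'his' -> 2
  'the' -> 1
  'ate' -> 3

Encoded: [0, 5, 2, 1, 3]


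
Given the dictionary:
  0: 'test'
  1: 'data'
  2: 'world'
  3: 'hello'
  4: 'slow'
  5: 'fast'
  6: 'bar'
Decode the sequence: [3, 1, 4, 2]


Look up each index in the dictionary:
  3 -> 'hello'
  1 -> 'data'
  4 -> 'slow'
  2 -> 'world'

Decoded: "hello data slow world"


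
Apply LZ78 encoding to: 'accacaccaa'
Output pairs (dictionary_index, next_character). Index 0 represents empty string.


LZ78 encoding steps:
Dictionary: {0: ''}
Step 1: w='' (idx 0), next='a' -> output (0, 'a'), add 'a' as idx 1
Step 2: w='' (idx 0), next='c' -> output (0, 'c'), add 'c' as idx 2
Step 3: w='c' (idx 2), next='a' -> output (2, 'a'), add 'ca' as idx 3
Step 4: w='ca' (idx 3), next='c' -> output (3, 'c'), add 'cac' as idx 4
Step 5: w='ca' (idx 3), next='a' -> output (3, 'a'), add 'caa' as idx 5


Encoded: [(0, 'a'), (0, 'c'), (2, 'a'), (3, 'c'), (3, 'a')]


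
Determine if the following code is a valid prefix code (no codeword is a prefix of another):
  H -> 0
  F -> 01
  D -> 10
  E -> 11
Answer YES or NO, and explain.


Checking each pair (does one codeword prefix another?):
  H='0' vs F='01': prefix -- VIOLATION

NO -- this is NOT a valid prefix code. H (0) is a prefix of F (01).


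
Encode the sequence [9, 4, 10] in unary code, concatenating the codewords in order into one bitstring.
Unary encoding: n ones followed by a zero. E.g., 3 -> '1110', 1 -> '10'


Encode each number as n ones followed by a terminating 0:
  9 -> 1111111110 (10 bits)
  4 -> 11110 (5 bits)
  10 -> 11111111110 (11 bits)
Total length = 10 + 5 + 11 = 26 bits.

Unary([9, 4, 10]) = 11111111101111011111111110 (26 bits)


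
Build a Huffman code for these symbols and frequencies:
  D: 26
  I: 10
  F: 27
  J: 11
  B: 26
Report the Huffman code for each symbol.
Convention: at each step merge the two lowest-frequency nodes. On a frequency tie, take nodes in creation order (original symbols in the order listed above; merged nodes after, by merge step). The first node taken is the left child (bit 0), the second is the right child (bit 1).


Huffman tree construction:
Step 1: Merge I(10) + J(11) = 21
Step 2: Merge (I+J)(21) + D(26) = 47
Step 3: Merge B(26) + F(27) = 53
Step 4: Merge ((I+J)+D)(47) + (B+F)(53) = 100
Read each symbol's code off the tree from the root (left child = 0, right child = 1).

Codes:
  D: 01 (length 2)
  I: 000 (length 3)
  F: 11 (length 2)
  J: 001 (length 3)
  B: 10 (length 2)
Average code length: 221/100 = 2.2100 bits/symbol


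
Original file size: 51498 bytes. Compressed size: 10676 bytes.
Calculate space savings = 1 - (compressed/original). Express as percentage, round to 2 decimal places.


ratio = compressed/original = 10676/51498 = 0.207309
savings = 1 - ratio = 1 - 0.207309 = 0.792691
as a percentage: 0.792691 * 100 = 79.27%

Space savings = 1 - 10676/51498 = 79.27%


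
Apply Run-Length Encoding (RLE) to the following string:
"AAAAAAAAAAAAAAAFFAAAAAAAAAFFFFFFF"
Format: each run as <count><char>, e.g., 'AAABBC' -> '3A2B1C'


Scanning runs left to right:
  i=0: run of 'A' x 15 -> '15A'
  i=15: run of 'F' x 2 -> '2F'
  i=17: run of 'A' x 9 -> '9A'
  i=26: run of 'F' x 7 -> '7F'

RLE = 15A2F9A7F


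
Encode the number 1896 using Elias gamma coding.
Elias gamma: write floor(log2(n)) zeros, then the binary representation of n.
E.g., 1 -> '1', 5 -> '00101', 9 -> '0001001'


num_bits = floor(log2(1896)) + 1 = 11
leading_zeros = num_bits - 1 = 10
binary(1896) = 11101101000

Elias gamma(1896) = '0000000000' + '11101101000' = 000000000011101101000 (21 bits)


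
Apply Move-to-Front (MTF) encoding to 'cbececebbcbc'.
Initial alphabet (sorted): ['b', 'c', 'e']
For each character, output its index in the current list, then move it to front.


MTF encoding:
'c': index 1 in ['b', 'c', 'e'] -> ['c', 'b', 'e']
'b': index 1 in ['c', 'b', 'e'] -> ['b', 'c', 'e']
'e': index 2 in ['b', 'c', 'e'] -> ['e', 'b', 'c']
'c': index 2 in ['e', 'b', 'c'] -> ['c', 'e', 'b']
'e': index 1 in ['c', 'e', 'b'] -> ['e', 'c', 'b']
'c': index 1 in ['e', 'c', 'b'] -> ['c', 'e', 'b']
'e': index 1 in ['c', 'e', 'b'] -> ['e', 'c', 'b']
'b': index 2 in ['e', 'c', 'b'] -> ['b', 'e', 'c']
'b': index 0 in ['b', 'e', 'c'] -> ['b', 'e', 'c']
'c': index 2 in ['b', 'e', 'c'] -> ['c', 'b', 'e']
'b': index 1 in ['c', 'b', 'e'] -> ['b', 'c', 'e']
'c': index 1 in ['b', 'c', 'e'] -> ['c', 'b', 'e']


Output: [1, 1, 2, 2, 1, 1, 1, 2, 0, 2, 1, 1]


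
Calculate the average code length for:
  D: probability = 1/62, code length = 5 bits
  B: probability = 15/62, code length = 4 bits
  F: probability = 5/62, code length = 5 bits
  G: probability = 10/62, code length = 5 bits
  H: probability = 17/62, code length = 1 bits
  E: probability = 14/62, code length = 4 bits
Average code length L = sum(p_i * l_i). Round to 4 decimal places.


Weighted contributions p_i * l_i:
  D: (1/62) * 5 = 5/62
  B: (15/62) * 4 = 60/62
  F: (5/62) * 5 = 25/62
  G: (10/62) * 5 = 50/62
  H: (17/62) * 1 = 17/62
  E: (14/62) * 4 = 56/62
Sum = (5 + 60 + 25 + 50 + 17 + 56)/62 = 213/62

L = 213/62 = 3.4355 bits/symbol


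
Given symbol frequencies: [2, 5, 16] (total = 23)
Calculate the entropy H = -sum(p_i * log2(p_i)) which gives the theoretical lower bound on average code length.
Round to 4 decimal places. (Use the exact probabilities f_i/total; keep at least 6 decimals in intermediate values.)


Per-symbol terms -p_i * log2(p_i) with p_i = f_i/23:
  p = 2/23 = 0.086957: log2(p) = -3.523562, -p*log2(p) = 0.306397
  p = 5/23 = 0.217391: log2(p) = -2.201634, -p*log2(p) = 0.478616
  p = 16/23 = 0.695652: log2(p) = -0.523562, -p*log2(p) = 0.364217
H = 0.306397 + 0.478616 + 0.364217 = 1.149230

H = 1.1492 bits/symbol


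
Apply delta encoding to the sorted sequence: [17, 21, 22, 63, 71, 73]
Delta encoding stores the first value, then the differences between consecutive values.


First value: 17
Deltas:
  21 - 17 = 4
  22 - 21 = 1
  63 - 22 = 41
  71 - 63 = 8
  73 - 71 = 2


Delta encoded: [17, 4, 1, 41, 8, 2]


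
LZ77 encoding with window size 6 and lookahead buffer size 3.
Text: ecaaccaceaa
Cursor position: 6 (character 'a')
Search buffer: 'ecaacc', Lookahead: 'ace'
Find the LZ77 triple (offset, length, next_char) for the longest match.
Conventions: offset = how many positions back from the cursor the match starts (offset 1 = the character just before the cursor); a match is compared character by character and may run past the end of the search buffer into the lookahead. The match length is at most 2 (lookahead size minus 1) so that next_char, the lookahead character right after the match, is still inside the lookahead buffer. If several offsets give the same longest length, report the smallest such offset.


Try each offset into the search buffer:
  offset=1 (pos 5, char 'c'): match length 0
  offset=2 (pos 4, char 'c'): match length 0
  offset=3 (pos 3, char 'a'): match length 2
  offset=4 (pos 2, char 'a'): match length 1
  offset=5 (pos 1, char 'c'): match length 0
  offset=6 (pos 0, char 'e'): match length 0
Longest match has length 2 at offset 3.
next_char = character at position 6 + 2 = 8 -> 'e'

Best match: offset=3, length=2 (matching 'ac' starting at position 3)
LZ77 triple: (3, 2, 'e')


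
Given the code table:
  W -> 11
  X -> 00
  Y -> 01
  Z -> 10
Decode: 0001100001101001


Decoding:
00 -> X
01 -> Y
10 -> Z
00 -> X
01 -> Y
10 -> Z
10 -> Z
01 -> Y


Result: XYZXYZZY


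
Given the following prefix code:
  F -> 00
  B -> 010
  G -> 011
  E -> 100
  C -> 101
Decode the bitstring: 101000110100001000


Decoding step by step:
Bits 101 -> C
Bits 00 -> F
Bits 011 -> G
Bits 010 -> B
Bits 00 -> F
Bits 010 -> B
Bits 00 -> F


Decoded message: CFGBFBF


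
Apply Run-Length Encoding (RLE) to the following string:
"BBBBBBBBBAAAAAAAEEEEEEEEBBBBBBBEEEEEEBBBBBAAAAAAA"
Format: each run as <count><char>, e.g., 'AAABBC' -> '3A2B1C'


Scanning runs left to right:
  i=0: run of 'B' x 9 -> '9B'
  i=9: run of 'A' x 7 -> '7A'
  i=16: run of 'E' x 8 -> '8E'
  i=24: run of 'B' x 7 -> '7B'
  i=31: run of 'E' x 6 -> '6E'
  i=37: run of 'B' x 5 -> '5B'
  i=42: run of 'A' x 7 -> '7A'

RLE = 9B7A8E7B6E5B7A


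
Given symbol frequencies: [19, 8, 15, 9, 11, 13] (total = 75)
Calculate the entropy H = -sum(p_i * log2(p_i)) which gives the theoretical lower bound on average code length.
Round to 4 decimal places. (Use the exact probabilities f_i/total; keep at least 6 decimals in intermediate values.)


Per-symbol terms -p_i * log2(p_i) with p_i = f_i/75:
  p = 19/75 = 0.253333: log2(p) = -1.980891, -p*log2(p) = 0.501826
  p = 8/75 = 0.106667: log2(p) = -3.228819, -p*log2(p) = 0.344407
  p = 15/75 = 0.200000: log2(p) = -2.321928, -p*log2(p) = 0.464386
  p = 9/75 = 0.120000: log2(p) = -3.058894, -p*log2(p) = 0.367067
  p = 11/75 = 0.146667: log2(p) = -2.769387, -p*log2(p) = 0.406177
  p = 13/75 = 0.173333: log2(p) = -2.528379, -p*log2(p) = 0.438252
H = 0.501826 + 0.344407 + 0.464386 + 0.367067 + 0.406177 + 0.438252 = 2.522115

H = 2.5221 bits/symbol


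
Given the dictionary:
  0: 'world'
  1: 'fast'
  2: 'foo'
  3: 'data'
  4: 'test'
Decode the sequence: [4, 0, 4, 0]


Look up each index in the dictionary:
  4 -> 'test'
  0 -> 'world'
  4 -> 'test'
  0 -> 'world'

Decoded: "test world test world"


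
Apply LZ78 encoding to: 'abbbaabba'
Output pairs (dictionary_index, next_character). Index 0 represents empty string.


LZ78 encoding steps:
Dictionary: {0: ''}
Step 1: w='' (idx 0), next='a' -> output (0, 'a'), add 'a' as idx 1
Step 2: w='' (idx 0), next='b' -> output (0, 'b'), add 'b' as idx 2
Step 3: w='b' (idx 2), next='b' -> output (2, 'b'), add 'bb' as idx 3
Step 4: w='a' (idx 1), next='a' -> output (1, 'a'), add 'aa' as idx 4
Step 5: w='bb' (idx 3), next='a' -> output (3, 'a'), add 'bba' as idx 5


Encoded: [(0, 'a'), (0, 'b'), (2, 'b'), (1, 'a'), (3, 'a')]


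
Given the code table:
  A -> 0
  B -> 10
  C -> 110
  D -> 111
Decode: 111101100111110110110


Decoding:
111 -> D
10 -> B
110 -> C
0 -> A
111 -> D
110 -> C
110 -> C
110 -> C


Result: DBCADCCC


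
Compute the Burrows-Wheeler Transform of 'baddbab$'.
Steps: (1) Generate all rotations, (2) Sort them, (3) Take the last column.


Rotations (sorted):
  0: $baddbab -> last char: b
  1: ab$baddb -> last char: b
  2: addbab$b -> last char: b
  3: b$baddba -> last char: a
  4: bab$badd -> last char: d
  5: baddbab$ -> last char: $
  6: dbab$bad -> last char: d
  7: ddbab$ba -> last char: a


BWT = bbbad$da


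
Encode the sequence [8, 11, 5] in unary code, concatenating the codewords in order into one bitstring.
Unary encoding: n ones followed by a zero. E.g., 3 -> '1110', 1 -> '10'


Encode each number as n ones followed by a terminating 0:
  8 -> 111111110 (9 bits)
  11 -> 111111111110 (12 bits)
  5 -> 111110 (6 bits)
Total length = 9 + 12 + 6 = 27 bits.

Unary([8, 11, 5]) = 111111110111111111110111110 (27 bits)


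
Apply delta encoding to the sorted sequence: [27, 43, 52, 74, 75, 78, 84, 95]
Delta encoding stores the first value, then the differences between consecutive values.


First value: 27
Deltas:
  43 - 27 = 16
  52 - 43 = 9
  74 - 52 = 22
  75 - 74 = 1
  78 - 75 = 3
  84 - 78 = 6
  95 - 84 = 11


Delta encoded: [27, 16, 9, 22, 1, 3, 6, 11]


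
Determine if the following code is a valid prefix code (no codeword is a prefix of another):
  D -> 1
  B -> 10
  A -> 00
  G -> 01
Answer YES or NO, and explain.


Checking each pair (does one codeword prefix another?):
  D='1' vs B='10': prefix -- VIOLATION

NO -- this is NOT a valid prefix code. D (1) is a prefix of B (10).


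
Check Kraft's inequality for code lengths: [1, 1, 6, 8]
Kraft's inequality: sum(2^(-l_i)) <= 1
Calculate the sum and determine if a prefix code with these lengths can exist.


Sum = 2^(-1) + 2^(-1) + 2^(-6) + 2^(-8)
    = 0.5 + 0.5 + 0.015625 + 0.00390625
    = 261/256 = 1.01953125
Since 1.01953125 > 1, Kraft's inequality is NOT satisfied.
A prefix code with these lengths CANNOT exist.

Kraft sum = 1.01953125. Not satisfied.


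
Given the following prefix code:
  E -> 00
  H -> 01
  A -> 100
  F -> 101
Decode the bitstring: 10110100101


Decoding step by step:
Bits 101 -> F
Bits 101 -> F
Bits 00 -> E
Bits 101 -> F


Decoded message: FFEF


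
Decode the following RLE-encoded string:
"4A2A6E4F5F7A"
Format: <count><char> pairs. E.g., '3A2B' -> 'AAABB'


Expanding each <count><char> pair:
  4A -> 'AAAA'
  2A -> 'AA'
  6E -> 'EEEEEE'
  4F -> 'FFFF'
  5F -> 'FFFFF'
  7A -> 'AAAAAAA'

Decoded = AAAAAAEEEEEEFFFFFFFFFAAAAAAA


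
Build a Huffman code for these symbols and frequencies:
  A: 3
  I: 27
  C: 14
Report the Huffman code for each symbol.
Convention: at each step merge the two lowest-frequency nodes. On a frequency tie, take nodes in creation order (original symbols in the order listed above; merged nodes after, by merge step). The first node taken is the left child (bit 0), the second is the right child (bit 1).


Huffman tree construction:
Step 1: Merge A(3) + C(14) = 17
Step 2: Merge (A+C)(17) + I(27) = 44
Read each symbol's code off the tree from the root (left child = 0, right child = 1).

Codes:
  A: 00 (length 2)
  I: 1 (length 1)
  C: 01 (length 2)
Average code length: 61/44 = 1.3864 bits/symbol


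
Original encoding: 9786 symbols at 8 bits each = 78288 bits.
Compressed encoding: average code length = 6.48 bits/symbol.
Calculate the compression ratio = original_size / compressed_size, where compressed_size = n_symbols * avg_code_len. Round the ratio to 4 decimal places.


original_size = n_symbols * orig_bits = 9786 * 8 = 78288 bits
compressed_size = n_symbols * avg_code_len = 9786 * 6.48 = 63413.28 bits
ratio = original_size / compressed_size = 78288 / 63413.28 = 1.2346

Compression ratio = 1.2346


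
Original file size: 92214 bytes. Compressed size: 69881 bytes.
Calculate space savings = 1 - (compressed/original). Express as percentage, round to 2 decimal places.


ratio = compressed/original = 69881/92214 = 0.757813
savings = 1 - ratio = 1 - 0.757813 = 0.242187
as a percentage: 0.242187 * 100 = 24.22%

Space savings = 1 - 69881/92214 = 24.22%


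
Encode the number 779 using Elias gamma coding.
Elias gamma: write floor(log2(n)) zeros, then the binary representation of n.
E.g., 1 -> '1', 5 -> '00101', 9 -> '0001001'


num_bits = floor(log2(779)) + 1 = 10
leading_zeros = num_bits - 1 = 9
binary(779) = 1100001011

Elias gamma(779) = '000000000' + '1100001011' = 0000000001100001011 (19 bits)


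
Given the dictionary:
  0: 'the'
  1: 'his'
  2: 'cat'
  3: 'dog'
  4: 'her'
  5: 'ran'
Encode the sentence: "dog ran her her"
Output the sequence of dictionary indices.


Look up each word in the dictionary:
  'dog' -> 3
  'ran' -> 5
  'her' -> 4
  'her' -> 4

Encoded: [3, 5, 4, 4]


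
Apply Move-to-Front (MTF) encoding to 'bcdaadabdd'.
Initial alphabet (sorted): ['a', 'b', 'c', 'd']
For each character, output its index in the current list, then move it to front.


MTF encoding:
'b': index 1 in ['a', 'b', 'c', 'd'] -> ['b', 'a', 'c', 'd']
'c': index 2 in ['b', 'a', 'c', 'd'] -> ['c', 'b', 'a', 'd']
'd': index 3 in ['c', 'b', 'a', 'd'] -> ['d', 'c', 'b', 'a']
'a': index 3 in ['d', 'c', 'b', 'a'] -> ['a', 'd', 'c', 'b']
'a': index 0 in ['a', 'd', 'c', 'b'] -> ['a', 'd', 'c', 'b']
'd': index 1 in ['a', 'd', 'c', 'b'] -> ['d', 'a', 'c', 'b']
'a': index 1 in ['d', 'a', 'c', 'b'] -> ['a', 'd', 'c', 'b']
'b': index 3 in ['a', 'd', 'c', 'b'] -> ['b', 'a', 'd', 'c']
'd': index 2 in ['b', 'a', 'd', 'c'] -> ['d', 'b', 'a', 'c']
'd': index 0 in ['d', 'b', 'a', 'c'] -> ['d', 'b', 'a', 'c']


Output: [1, 2, 3, 3, 0, 1, 1, 3, 2, 0]


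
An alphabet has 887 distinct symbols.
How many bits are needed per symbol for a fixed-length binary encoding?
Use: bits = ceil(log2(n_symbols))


log2(887) = 9.7928
Bracket: 2^9 = 512 < 887 <= 2^10 = 1024
So ceil(log2(887)) = 10

bits = ceil(log2(887)) = ceil(9.7928) = 10 bits


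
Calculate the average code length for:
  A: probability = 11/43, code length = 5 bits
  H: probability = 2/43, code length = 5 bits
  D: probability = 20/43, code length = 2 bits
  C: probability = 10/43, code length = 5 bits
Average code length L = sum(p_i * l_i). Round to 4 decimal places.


Weighted contributions p_i * l_i:
  A: (11/43) * 5 = 55/43
  H: (2/43) * 5 = 10/43
  D: (20/43) * 2 = 40/43
  C: (10/43) * 5 = 50/43
Sum = (55 + 10 + 40 + 50)/43 = 155/43

L = 155/43 = 3.6047 bits/symbol


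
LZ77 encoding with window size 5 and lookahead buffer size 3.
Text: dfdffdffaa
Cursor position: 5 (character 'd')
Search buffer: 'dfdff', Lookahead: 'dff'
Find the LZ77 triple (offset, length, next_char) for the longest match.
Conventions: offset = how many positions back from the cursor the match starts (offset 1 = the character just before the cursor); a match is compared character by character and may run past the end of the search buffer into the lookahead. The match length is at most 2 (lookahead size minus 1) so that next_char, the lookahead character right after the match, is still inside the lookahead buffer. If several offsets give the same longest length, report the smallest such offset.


Try each offset into the search buffer:
  offset=1 (pos 4, char 'f'): match length 0
  offset=2 (pos 3, char 'f'): match length 0
  offset=3 (pos 2, char 'd'): match length 2
  offset=4 (pos 1, char 'f'): match length 0
  offset=5 (pos 0, char 'd'): match length 2
Longest match has length 2, found at offsets 3, 5; take the smallest, offset 3.
next_char = character at position 5 + 2 = 7 -> 'f'

Best match: offset=3, length=2 (matching 'df' starting at position 2)
LZ77 triple: (3, 2, 'f')


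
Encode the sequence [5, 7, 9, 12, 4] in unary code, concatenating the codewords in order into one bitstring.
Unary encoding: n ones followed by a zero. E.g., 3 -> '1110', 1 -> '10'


Encode each number as n ones followed by a terminating 0:
  5 -> 111110 (6 bits)
  7 -> 11111110 (8 bits)
  9 -> 1111111110 (10 bits)
  12 -> 1111111111110 (13 bits)
  4 -> 11110 (5 bits)
Total length = 6 + 8 + 10 + 13 + 5 = 42 bits.

Unary([5, 7, 9, 12, 4]) = 111110111111101111111110111111111111011110 (42 bits)


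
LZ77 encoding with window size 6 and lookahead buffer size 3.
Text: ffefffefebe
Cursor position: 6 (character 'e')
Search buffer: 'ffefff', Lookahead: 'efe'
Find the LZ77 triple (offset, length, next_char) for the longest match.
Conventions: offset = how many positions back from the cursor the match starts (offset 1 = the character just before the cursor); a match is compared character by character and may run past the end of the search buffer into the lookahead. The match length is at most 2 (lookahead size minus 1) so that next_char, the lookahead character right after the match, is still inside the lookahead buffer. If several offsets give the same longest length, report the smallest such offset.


Try each offset into the search buffer:
  offset=1 (pos 5, char 'f'): match length 0
  offset=2 (pos 4, char 'f'): match length 0
  offset=3 (pos 3, char 'f'): match length 0
  offset=4 (pos 2, char 'e'): match length 2
  offset=5 (pos 1, char 'f'): match length 0
  offset=6 (pos 0, char 'f'): match length 0
Longest match has length 2 at offset 4.
next_char = character at position 6 + 2 = 8 -> 'e'

Best match: offset=4, length=2 (matching 'ef' starting at position 2)
LZ77 triple: (4, 2, 'e')


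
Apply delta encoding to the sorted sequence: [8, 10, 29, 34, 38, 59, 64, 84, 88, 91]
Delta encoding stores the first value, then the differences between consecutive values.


First value: 8
Deltas:
  10 - 8 = 2
  29 - 10 = 19
  34 - 29 = 5
  38 - 34 = 4
  59 - 38 = 21
  64 - 59 = 5
  84 - 64 = 20
  88 - 84 = 4
  91 - 88 = 3


Delta encoded: [8, 2, 19, 5, 4, 21, 5, 20, 4, 3]


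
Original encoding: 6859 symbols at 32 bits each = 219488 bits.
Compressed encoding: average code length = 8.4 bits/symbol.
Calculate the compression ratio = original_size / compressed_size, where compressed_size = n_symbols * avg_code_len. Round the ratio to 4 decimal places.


original_size = n_symbols * orig_bits = 6859 * 32 = 219488 bits
compressed_size = n_symbols * avg_code_len = 6859 * 8.4 = 57615.6 bits
ratio = original_size / compressed_size = 219488 / 57615.6 = 3.8095

Compression ratio = 3.8095


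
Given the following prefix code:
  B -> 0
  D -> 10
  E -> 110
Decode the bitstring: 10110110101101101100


Decoding step by step:
Bits 10 -> D
Bits 110 -> E
Bits 110 -> E
Bits 10 -> D
Bits 110 -> E
Bits 110 -> E
Bits 110 -> E
Bits 0 -> B


Decoded message: DEEDEEEB


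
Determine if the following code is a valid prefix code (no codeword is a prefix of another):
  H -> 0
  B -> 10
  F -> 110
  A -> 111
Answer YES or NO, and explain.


Checking each pair (does one codeword prefix another?):
  H='0' vs B='10': no prefix
  H='0' vs F='110': no prefix
  H='0' vs A='111': no prefix
  B='10' vs H='0': no prefix
  B='10' vs F='110': no prefix
  B='10' vs A='111': no prefix
  F='110' vs H='0': no prefix
  F='110' vs B='10': no prefix
  F='110' vs A='111': no prefix
  A='111' vs H='0': no prefix
  A='111' vs B='10': no prefix
  A='111' vs F='110': no prefix
No violation found over all pairs.

YES -- this is a valid prefix code. No codeword is a prefix of any other codeword.


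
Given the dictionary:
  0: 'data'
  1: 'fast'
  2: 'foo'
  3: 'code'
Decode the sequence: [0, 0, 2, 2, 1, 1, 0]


Look up each index in the dictionary:
  0 -> 'data'
  0 -> 'data'
  2 -> 'foo'
  2 -> 'foo'
  1 -> 'fast'
  1 -> 'fast'
  0 -> 'data'

Decoded: "data data foo foo fast fast data"


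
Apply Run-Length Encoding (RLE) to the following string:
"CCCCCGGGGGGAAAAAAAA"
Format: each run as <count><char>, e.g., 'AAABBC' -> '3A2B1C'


Scanning runs left to right:
  i=0: run of 'C' x 5 -> '5C'
  i=5: run of 'G' x 6 -> '6G'
  i=11: run of 'A' x 8 -> '8A'

RLE = 5C6G8A


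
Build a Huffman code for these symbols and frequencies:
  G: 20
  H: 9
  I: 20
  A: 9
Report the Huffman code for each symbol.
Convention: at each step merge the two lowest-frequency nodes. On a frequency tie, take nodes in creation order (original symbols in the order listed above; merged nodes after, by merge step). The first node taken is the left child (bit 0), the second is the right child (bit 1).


Huffman tree construction:
Step 1: Merge H(9) + A(9) = 18
Step 2: Merge (H+A)(18) + G(20) = 38
Step 3: Merge I(20) + ((H+A)+G)(38) = 58
Read each symbol's code off the tree from the root (left child = 0, right child = 1).

Codes:
  G: 11 (length 2)
  H: 100 (length 3)
  I: 0 (length 1)
  A: 101 (length 3)
Average code length: 114/58 = 1.9655 bits/symbol


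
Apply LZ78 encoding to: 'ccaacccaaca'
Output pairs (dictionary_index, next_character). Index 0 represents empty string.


LZ78 encoding steps:
Dictionary: {0: ''}
Step 1: w='' (idx 0), next='c' -> output (0, 'c'), add 'c' as idx 1
Step 2: w='c' (idx 1), next='a' -> output (1, 'a'), add 'ca' as idx 2
Step 3: w='' (idx 0), next='a' -> output (0, 'a'), add 'a' as idx 3
Step 4: w='c' (idx 1), next='c' -> output (1, 'c'), add 'cc' as idx 4
Step 5: w='ca' (idx 2), next='a' -> output (2, 'a'), add 'caa' as idx 5
Step 6: w='ca' (idx 2), end of input -> output (2, '')


Encoded: [(0, 'c'), (1, 'a'), (0, 'a'), (1, 'c'), (2, 'a'), (2, '')]


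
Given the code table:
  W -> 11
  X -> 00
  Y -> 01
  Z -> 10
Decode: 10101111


Decoding:
10 -> Z
10 -> Z
11 -> W
11 -> W


Result: ZZWW


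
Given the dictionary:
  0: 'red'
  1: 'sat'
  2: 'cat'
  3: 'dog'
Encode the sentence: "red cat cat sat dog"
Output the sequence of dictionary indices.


Look up each word in the dictionary:
  'red' -> 0
  'cat' -> 2
  'cat' -> 2
  'sat' -> 1
  'dog' -> 3

Encoded: [0, 2, 2, 1, 3]


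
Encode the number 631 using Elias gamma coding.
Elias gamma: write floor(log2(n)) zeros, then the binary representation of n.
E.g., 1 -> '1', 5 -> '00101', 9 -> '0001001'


num_bits = floor(log2(631)) + 1 = 10
leading_zeros = num_bits - 1 = 9
binary(631) = 1001110111

Elias gamma(631) = '000000000' + '1001110111' = 0000000001001110111 (19 bits)


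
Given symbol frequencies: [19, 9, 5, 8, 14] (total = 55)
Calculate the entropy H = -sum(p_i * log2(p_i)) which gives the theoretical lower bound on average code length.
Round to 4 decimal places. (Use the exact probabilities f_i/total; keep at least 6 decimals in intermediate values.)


Per-symbol terms -p_i * log2(p_i) with p_i = f_i/55:
  p = 19/55 = 0.345455: log2(p) = -1.533432, -p*log2(p) = 0.529731
  p = 9/55 = 0.163636: log2(p) = -2.611435, -p*log2(p) = 0.427326
  p = 5/55 = 0.090909: log2(p) = -3.459432, -p*log2(p) = 0.314494
  p = 8/55 = 0.145455: log2(p) = -2.781360, -p*log2(p) = 0.404561
  p = 14/55 = 0.254545: log2(p) = -1.974005, -p*log2(p) = 0.502474
H = 0.529731 + 0.427326 + 0.314494 + 0.404561 + 0.502474 = 2.178586

H = 2.1786 bits/symbol


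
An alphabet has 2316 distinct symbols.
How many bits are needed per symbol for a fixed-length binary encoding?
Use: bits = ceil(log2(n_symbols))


log2(2316) = 11.1774
Bracket: 2^11 = 2048 < 2316 <= 2^12 = 4096
So ceil(log2(2316)) = 12

bits = ceil(log2(2316)) = ceil(11.1774) = 12 bits


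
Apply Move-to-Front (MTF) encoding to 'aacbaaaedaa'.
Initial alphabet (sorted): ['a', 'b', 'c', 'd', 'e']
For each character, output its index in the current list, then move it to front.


MTF encoding:
'a': index 0 in ['a', 'b', 'c', 'd', 'e'] -> ['a', 'b', 'c', 'd', 'e']
'a': index 0 in ['a', 'b', 'c', 'd', 'e'] -> ['a', 'b', 'c', 'd', 'e']
'c': index 2 in ['a', 'b', 'c', 'd', 'e'] -> ['c', 'a', 'b', 'd', 'e']
'b': index 2 in ['c', 'a', 'b', 'd', 'e'] -> ['b', 'c', 'a', 'd', 'e']
'a': index 2 in ['b', 'c', 'a', 'd', 'e'] -> ['a', 'b', 'c', 'd', 'e']
'a': index 0 in ['a', 'b', 'c', 'd', 'e'] -> ['a', 'b', 'c', 'd', 'e']
'a': index 0 in ['a', 'b', 'c', 'd', 'e'] -> ['a', 'b', 'c', 'd', 'e']
'e': index 4 in ['a', 'b', 'c', 'd', 'e'] -> ['e', 'a', 'b', 'c', 'd']
'd': index 4 in ['e', 'a', 'b', 'c', 'd'] -> ['d', 'e', 'a', 'b', 'c']
'a': index 2 in ['d', 'e', 'a', 'b', 'c'] -> ['a', 'd', 'e', 'b', 'c']
'a': index 0 in ['a', 'd', 'e', 'b', 'c'] -> ['a', 'd', 'e', 'b', 'c']


Output: [0, 0, 2, 2, 2, 0, 0, 4, 4, 2, 0]


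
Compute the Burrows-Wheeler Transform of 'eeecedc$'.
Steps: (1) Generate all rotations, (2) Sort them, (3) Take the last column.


Rotations (sorted):
  0: $eeecedc -> last char: c
  1: c$eeeced -> last char: d
  2: cedc$eee -> last char: e
  3: dc$eeece -> last char: e
  4: ecedc$ee -> last char: e
  5: edc$eeec -> last char: c
  6: eecedc$e -> last char: e
  7: eeecedc$ -> last char: $


BWT = cdeeece$


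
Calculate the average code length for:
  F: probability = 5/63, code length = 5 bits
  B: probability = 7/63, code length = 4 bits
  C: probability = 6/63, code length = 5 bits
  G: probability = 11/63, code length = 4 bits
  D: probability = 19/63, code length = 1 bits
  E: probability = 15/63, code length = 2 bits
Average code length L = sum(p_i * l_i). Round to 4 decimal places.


Weighted contributions p_i * l_i:
  F: (5/63) * 5 = 25/63
  B: (7/63) * 4 = 28/63
  C: (6/63) * 5 = 30/63
  G: (11/63) * 4 = 44/63
  D: (19/63) * 1 = 19/63
  E: (15/63) * 2 = 30/63
Sum = (25 + 28 + 30 + 44 + 19 + 30)/63 = 176/63

L = 176/63 = 2.7937 bits/symbol


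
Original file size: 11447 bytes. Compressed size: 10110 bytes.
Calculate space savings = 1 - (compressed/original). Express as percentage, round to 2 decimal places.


ratio = compressed/original = 10110/11447 = 0.883201
savings = 1 - ratio = 1 - 0.883201 = 0.116799
as a percentage: 0.116799 * 100 = 11.68%

Space savings = 1 - 10110/11447 = 11.68%


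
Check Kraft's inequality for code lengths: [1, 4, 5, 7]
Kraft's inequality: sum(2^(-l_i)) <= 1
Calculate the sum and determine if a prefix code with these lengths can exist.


Sum = 2^(-1) + 2^(-4) + 2^(-5) + 2^(-7)
    = 0.5 + 0.0625 + 0.03125 + 0.0078125
    = 77/128 = 0.6015625
Since 0.6015625 <= 1, Kraft's inequality IS satisfied.
A prefix code with these lengths CAN exist.

Kraft sum = 0.6015625. Satisfied.


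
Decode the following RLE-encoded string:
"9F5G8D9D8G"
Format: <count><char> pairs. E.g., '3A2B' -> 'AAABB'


Expanding each <count><char> pair:
  9F -> 'FFFFFFFFF'
  5G -> 'GGGGG'
  8D -> 'DDDDDDDD'
  9D -> 'DDDDDDDDD'
  8G -> 'GGGGGGGG'

Decoded = FFFFFFFFFGGGGGDDDDDDDDDDDDDDDDDGGGGGGGG


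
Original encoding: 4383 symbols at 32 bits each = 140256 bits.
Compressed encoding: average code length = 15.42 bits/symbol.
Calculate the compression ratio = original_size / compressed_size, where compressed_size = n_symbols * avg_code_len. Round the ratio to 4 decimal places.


original_size = n_symbols * orig_bits = 4383 * 32 = 140256 bits
compressed_size = n_symbols * avg_code_len = 4383 * 15.42 = 67585.86 bits
ratio = original_size / compressed_size = 140256 / 67585.86 = 2.0752

Compression ratio = 2.0752


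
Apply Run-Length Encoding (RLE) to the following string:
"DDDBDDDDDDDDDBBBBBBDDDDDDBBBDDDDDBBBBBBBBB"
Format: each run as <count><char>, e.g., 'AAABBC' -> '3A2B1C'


Scanning runs left to right:
  i=0: run of 'D' x 3 -> '3D'
  i=3: run of 'B' x 1 -> '1B'
  i=4: run of 'D' x 9 -> '9D'
  i=13: run of 'B' x 6 -> '6B'
  i=19: run of 'D' x 6 -> '6D'
  i=25: run of 'B' x 3 -> '3B'
  i=28: run of 'D' x 5 -> '5D'
  i=33: run of 'B' x 9 -> '9B'

RLE = 3D1B9D6B6D3B5D9B


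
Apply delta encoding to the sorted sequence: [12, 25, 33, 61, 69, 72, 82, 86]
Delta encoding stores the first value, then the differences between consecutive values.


First value: 12
Deltas:
  25 - 12 = 13
  33 - 25 = 8
  61 - 33 = 28
  69 - 61 = 8
  72 - 69 = 3
  82 - 72 = 10
  86 - 82 = 4


Delta encoded: [12, 13, 8, 28, 8, 3, 10, 4]


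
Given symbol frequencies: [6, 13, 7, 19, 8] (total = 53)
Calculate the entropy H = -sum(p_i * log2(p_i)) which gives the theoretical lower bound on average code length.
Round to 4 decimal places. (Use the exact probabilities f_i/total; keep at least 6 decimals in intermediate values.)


Per-symbol terms -p_i * log2(p_i) with p_i = f_i/53:
  p = 6/53 = 0.113208: log2(p) = -3.142958, -p*log2(p) = 0.355807
  p = 13/53 = 0.245283: log2(p) = -2.027481, -p*log2(p) = 0.497307
  p = 7/53 = 0.132075: log2(p) = -2.920566, -p*log2(p) = 0.385735
  p = 19/53 = 0.358491: log2(p) = -1.479993, -p*log2(p) = 0.530564
  p = 8/53 = 0.150943: log2(p) = -2.727920, -p*log2(p) = 0.411762
H = 0.355807 + 0.497307 + 0.385735 + 0.530564 + 0.411762 = 2.181175

H = 2.1812 bits/symbol


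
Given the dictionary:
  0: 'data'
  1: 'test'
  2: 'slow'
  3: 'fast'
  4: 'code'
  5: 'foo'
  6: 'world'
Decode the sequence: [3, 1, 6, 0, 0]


Look up each index in the dictionary:
  3 -> 'fast'
  1 -> 'test'
  6 -> 'world'
  0 -> 'data'
  0 -> 'data'

Decoded: "fast test world data data"
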